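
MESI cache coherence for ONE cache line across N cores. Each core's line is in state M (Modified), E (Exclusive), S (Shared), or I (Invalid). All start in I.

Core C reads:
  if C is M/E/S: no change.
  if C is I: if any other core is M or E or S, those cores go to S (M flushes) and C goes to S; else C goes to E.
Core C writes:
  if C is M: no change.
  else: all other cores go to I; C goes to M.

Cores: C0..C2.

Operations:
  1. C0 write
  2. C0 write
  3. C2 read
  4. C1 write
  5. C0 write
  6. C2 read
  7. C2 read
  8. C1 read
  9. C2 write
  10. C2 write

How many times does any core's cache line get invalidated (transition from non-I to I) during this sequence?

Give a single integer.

Answer: 5

Derivation:
Op 1: C0 write [C0 write: invalidate none -> C0=M] -> [M,I,I] (invalidations this op: 0; running total: 0)
Op 2: C0 write [C0 write: already M (modified), no change] -> [M,I,I] (invalidations this op: 0; running total: 0)
Op 3: C2 read [C2 read from I: others=['C0=M'] -> C2=S, others downsized to S] -> [S,I,S] (invalidations this op: 0; running total: 0)
Op 4: C1 write [C1 write: invalidate ['C0=S', 'C2=S'] -> C1=M] -> [I,M,I] (invalidations this op: 2; running total: 2)
Op 5: C0 write [C0 write: invalidate ['C1=M'] -> C0=M] -> [M,I,I] (invalidations this op: 1; running total: 3)
Op 6: C2 read [C2 read from I: others=['C0=M'] -> C2=S, others downsized to S] -> [S,I,S] (invalidations this op: 0; running total: 3)
Op 7: C2 read [C2 read: already in S, no change] -> [S,I,S] (invalidations this op: 0; running total: 3)
Op 8: C1 read [C1 read from I: others=['C0=S', 'C2=S'] -> C1=S, others downsized to S] -> [S,S,S] (invalidations this op: 0; running total: 3)
Op 9: C2 write [C2 write: invalidate ['C0=S', 'C1=S'] -> C2=M] -> [I,I,M] (invalidations this op: 2; running total: 5)
Op 10: C2 write [C2 write: already M (modified), no change] -> [I,I,M] (invalidations this op: 0; running total: 5)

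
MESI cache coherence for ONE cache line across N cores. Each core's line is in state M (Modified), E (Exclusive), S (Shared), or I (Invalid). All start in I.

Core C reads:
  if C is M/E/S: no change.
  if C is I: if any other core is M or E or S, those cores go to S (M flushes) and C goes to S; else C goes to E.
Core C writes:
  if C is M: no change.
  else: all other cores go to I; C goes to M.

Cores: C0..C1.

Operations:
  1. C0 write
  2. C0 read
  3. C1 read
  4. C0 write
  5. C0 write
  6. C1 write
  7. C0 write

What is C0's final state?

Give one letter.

Op 1: C0 write [C0 write: invalidate none -> C0=M] -> [M,I]
Op 2: C0 read [C0 read: already in M, no change] -> [M,I]
Op 3: C1 read [C1 read from I: others=['C0=M'] -> C1=S, others downsized to S] -> [S,S]
Op 4: C0 write [C0 write: invalidate ['C1=S'] -> C0=M] -> [M,I]
Op 5: C0 write [C0 write: already M (modified), no change] -> [M,I]
Op 6: C1 write [C1 write: invalidate ['C0=M'] -> C1=M] -> [I,M]
Op 7: C0 write [C0 write: invalidate ['C1=M'] -> C0=M] -> [M,I]

Answer: M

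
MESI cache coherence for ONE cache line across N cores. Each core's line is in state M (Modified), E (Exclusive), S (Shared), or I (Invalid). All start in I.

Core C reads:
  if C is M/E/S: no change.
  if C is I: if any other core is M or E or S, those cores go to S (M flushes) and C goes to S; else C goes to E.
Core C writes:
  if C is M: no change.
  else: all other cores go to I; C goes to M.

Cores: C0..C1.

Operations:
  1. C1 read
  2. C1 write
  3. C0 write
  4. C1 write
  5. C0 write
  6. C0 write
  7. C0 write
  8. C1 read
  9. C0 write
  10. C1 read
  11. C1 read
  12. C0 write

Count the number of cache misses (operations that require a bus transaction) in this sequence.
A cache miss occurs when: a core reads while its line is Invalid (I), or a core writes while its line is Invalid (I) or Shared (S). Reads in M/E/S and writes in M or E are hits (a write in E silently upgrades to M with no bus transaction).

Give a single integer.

Answer: 8

Derivation:
Op 1: C1 read [C1 read from I: no other sharers -> C1=E (exclusive)] -> [I,E] [MISS #1: read from I]
Op 2: C1 write [C1 write: invalidate none -> C1=M] -> [I,M] [hit: write from E is a silent E->M upgrade, no bus transaction]
Op 3: C0 write [C0 write: invalidate ['C1=M'] -> C0=M] -> [M,I] [MISS #2: write from I]
Op 4: C1 write [C1 write: invalidate ['C0=M'] -> C1=M] -> [I,M] [MISS #3: write from I]
Op 5: C0 write [C0 write: invalidate ['C1=M'] -> C0=M] -> [M,I] [MISS #4: write from I]
Op 6: C0 write [C0 write: already M (modified), no change] -> [M,I] [hit: write from M]
Op 7: C0 write [C0 write: already M (modified), no change] -> [M,I] [hit: write from M]
Op 8: C1 read [C1 read from I: others=['C0=M'] -> C1=S, others downsized to S] -> [S,S] [MISS #5: read from I]
Op 9: C0 write [C0 write: invalidate ['C1=S'] -> C0=M] -> [M,I] [MISS #6: write from S]
Op 10: C1 read [C1 read from I: others=['C0=M'] -> C1=S, others downsized to S] -> [S,S] [MISS #7: read from I]
Op 11: C1 read [C1 read: already in S, no change] -> [S,S] [hit: read from S]
Op 12: C0 write [C0 write: invalidate ['C1=S'] -> C0=M] -> [M,I] [MISS #8: write from S]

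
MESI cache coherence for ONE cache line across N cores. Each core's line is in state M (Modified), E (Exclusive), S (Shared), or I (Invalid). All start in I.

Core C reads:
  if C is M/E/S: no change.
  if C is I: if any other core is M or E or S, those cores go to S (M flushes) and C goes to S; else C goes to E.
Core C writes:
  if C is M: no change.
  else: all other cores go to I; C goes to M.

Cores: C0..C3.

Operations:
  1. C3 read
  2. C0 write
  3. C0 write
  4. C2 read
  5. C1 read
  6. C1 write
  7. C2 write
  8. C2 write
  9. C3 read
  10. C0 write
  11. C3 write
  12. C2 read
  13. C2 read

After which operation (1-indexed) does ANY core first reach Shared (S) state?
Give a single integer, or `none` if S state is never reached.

Answer: 4

Derivation:
Op 1: C3 read [C3 read from I: no other sharers -> C3=E (exclusive)] -> [I,I,I,E]
Op 2: C0 write [C0 write: invalidate ['C3=E'] -> C0=M] -> [M,I,I,I]
Op 3: C0 write [C0 write: already M (modified), no change] -> [M,I,I,I]
Op 4: C2 read [C2 read from I: others=['C0=M'] -> C2=S, others downsized to S] -> [S,I,S,I]
  -> First S state at op 4; remaining ops need not be traced.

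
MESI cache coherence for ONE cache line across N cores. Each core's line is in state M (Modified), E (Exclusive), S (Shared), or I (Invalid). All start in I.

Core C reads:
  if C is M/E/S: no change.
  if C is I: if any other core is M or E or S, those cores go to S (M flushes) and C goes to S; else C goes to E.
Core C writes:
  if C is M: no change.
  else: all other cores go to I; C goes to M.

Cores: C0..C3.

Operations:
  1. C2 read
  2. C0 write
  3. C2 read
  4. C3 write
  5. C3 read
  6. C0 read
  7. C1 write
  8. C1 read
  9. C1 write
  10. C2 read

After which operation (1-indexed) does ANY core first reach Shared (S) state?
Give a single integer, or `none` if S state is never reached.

Answer: 3

Derivation:
Op 1: C2 read [C2 read from I: no other sharers -> C2=E (exclusive)] -> [I,I,E,I]
Op 2: C0 write [C0 write: invalidate ['C2=E'] -> C0=M] -> [M,I,I,I]
Op 3: C2 read [C2 read from I: others=['C0=M'] -> C2=S, others downsized to S] -> [S,I,S,I]
  -> First S state at op 3; remaining ops need not be traced.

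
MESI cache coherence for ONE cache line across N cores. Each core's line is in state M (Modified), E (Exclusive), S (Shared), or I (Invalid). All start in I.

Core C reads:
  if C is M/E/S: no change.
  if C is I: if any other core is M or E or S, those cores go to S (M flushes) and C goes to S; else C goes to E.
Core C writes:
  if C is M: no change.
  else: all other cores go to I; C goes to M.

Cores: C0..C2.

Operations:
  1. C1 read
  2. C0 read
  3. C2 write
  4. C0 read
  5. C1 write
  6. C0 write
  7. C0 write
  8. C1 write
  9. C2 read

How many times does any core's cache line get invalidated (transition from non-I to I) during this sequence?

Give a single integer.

Op 1: C1 read [C1 read from I: no other sharers -> C1=E (exclusive)] -> [I,E,I] (invalidations this op: 0; running total: 0)
Op 2: C0 read [C0 read from I: others=['C1=E'] -> C0=S, others downsized to S] -> [S,S,I] (invalidations this op: 0; running total: 0)
Op 3: C2 write [C2 write: invalidate ['C0=S', 'C1=S'] -> C2=M] -> [I,I,M] (invalidations this op: 2; running total: 2)
Op 4: C0 read [C0 read from I: others=['C2=M'] -> C0=S, others downsized to S] -> [S,I,S] (invalidations this op: 0; running total: 2)
Op 5: C1 write [C1 write: invalidate ['C0=S', 'C2=S'] -> C1=M] -> [I,M,I] (invalidations this op: 2; running total: 4)
Op 6: C0 write [C0 write: invalidate ['C1=M'] -> C0=M] -> [M,I,I] (invalidations this op: 1; running total: 5)
Op 7: C0 write [C0 write: already M (modified), no change] -> [M,I,I] (invalidations this op: 0; running total: 5)
Op 8: C1 write [C1 write: invalidate ['C0=M'] -> C1=M] -> [I,M,I] (invalidations this op: 1; running total: 6)
Op 9: C2 read [C2 read from I: others=['C1=M'] -> C2=S, others downsized to S] -> [I,S,S] (invalidations this op: 0; running total: 6)

Answer: 6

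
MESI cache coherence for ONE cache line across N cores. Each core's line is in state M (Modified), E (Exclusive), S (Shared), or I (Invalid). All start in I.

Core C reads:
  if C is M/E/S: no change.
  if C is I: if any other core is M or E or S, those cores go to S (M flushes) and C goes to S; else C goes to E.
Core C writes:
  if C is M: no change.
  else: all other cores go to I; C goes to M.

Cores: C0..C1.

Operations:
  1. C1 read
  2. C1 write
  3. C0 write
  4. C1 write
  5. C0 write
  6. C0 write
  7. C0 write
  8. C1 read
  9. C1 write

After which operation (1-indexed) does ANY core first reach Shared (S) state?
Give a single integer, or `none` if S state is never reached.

Op 1: C1 read [C1 read from I: no other sharers -> C1=E (exclusive)] -> [I,E]
Op 2: C1 write [C1 write: invalidate none -> C1=M] -> [I,M]
Op 3: C0 write [C0 write: invalidate ['C1=M'] -> C0=M] -> [M,I]
Op 4: C1 write [C1 write: invalidate ['C0=M'] -> C1=M] -> [I,M]
Op 5: C0 write [C0 write: invalidate ['C1=M'] -> C0=M] -> [M,I]
Op 6: C0 write [C0 write: already M (modified), no change] -> [M,I]
Op 7: C0 write [C0 write: already M (modified), no change] -> [M,I]
Op 8: C1 read [C1 read from I: others=['C0=M'] -> C1=S, others downsized to S] -> [S,S]
  -> First S state at op 8; remaining ops need not be traced.

Answer: 8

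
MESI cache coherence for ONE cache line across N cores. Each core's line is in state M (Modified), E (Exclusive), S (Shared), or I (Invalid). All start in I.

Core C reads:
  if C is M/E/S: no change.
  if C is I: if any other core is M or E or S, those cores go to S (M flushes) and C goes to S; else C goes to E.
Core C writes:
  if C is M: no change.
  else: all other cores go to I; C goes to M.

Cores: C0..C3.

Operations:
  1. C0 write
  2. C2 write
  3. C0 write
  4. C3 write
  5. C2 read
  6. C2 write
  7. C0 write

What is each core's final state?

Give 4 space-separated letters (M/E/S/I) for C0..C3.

Answer: M I I I

Derivation:
Op 1: C0 write [C0 write: invalidate none -> C0=M] -> [M,I,I,I]
Op 2: C2 write [C2 write: invalidate ['C0=M'] -> C2=M] -> [I,I,M,I]
Op 3: C0 write [C0 write: invalidate ['C2=M'] -> C0=M] -> [M,I,I,I]
Op 4: C3 write [C3 write: invalidate ['C0=M'] -> C3=M] -> [I,I,I,M]
Op 5: C2 read [C2 read from I: others=['C3=M'] -> C2=S, others downsized to S] -> [I,I,S,S]
Op 6: C2 write [C2 write: invalidate ['C3=S'] -> C2=M] -> [I,I,M,I]
Op 7: C0 write [C0 write: invalidate ['C2=M'] -> C0=M] -> [M,I,I,I]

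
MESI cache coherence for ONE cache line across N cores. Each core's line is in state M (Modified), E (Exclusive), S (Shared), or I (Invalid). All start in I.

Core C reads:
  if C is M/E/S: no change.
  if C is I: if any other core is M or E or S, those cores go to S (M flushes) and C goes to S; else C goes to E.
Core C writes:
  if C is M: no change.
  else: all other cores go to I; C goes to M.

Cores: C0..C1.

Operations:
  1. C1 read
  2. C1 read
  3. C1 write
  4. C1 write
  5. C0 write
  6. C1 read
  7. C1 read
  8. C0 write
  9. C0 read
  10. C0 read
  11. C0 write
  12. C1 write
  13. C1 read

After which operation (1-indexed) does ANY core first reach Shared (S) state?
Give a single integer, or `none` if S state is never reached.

Answer: 6

Derivation:
Op 1: C1 read [C1 read from I: no other sharers -> C1=E (exclusive)] -> [I,E]
Op 2: C1 read [C1 read: already in E, no change] -> [I,E]
Op 3: C1 write [C1 write: invalidate none -> C1=M] -> [I,M]
Op 4: C1 write [C1 write: already M (modified), no change] -> [I,M]
Op 5: C0 write [C0 write: invalidate ['C1=M'] -> C0=M] -> [M,I]
Op 6: C1 read [C1 read from I: others=['C0=M'] -> C1=S, others downsized to S] -> [S,S]
  -> First S state at op 6; remaining ops need not be traced.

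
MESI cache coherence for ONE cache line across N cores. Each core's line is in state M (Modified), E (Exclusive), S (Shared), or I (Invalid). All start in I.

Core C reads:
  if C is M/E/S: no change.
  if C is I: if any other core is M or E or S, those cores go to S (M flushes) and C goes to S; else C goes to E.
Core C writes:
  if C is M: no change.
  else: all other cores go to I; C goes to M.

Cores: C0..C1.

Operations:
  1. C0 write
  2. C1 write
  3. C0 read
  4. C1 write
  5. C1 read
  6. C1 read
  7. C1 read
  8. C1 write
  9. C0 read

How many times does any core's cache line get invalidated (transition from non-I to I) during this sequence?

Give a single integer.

Op 1: C0 write [C0 write: invalidate none -> C0=M] -> [M,I] (invalidations this op: 0; running total: 0)
Op 2: C1 write [C1 write: invalidate ['C0=M'] -> C1=M] -> [I,M] (invalidations this op: 1; running total: 1)
Op 3: C0 read [C0 read from I: others=['C1=M'] -> C0=S, others downsized to S] -> [S,S] (invalidations this op: 0; running total: 1)
Op 4: C1 write [C1 write: invalidate ['C0=S'] -> C1=M] -> [I,M] (invalidations this op: 1; running total: 2)
Op 5: C1 read [C1 read: already in M, no change] -> [I,M] (invalidations this op: 0; running total: 2)
Op 6: C1 read [C1 read: already in M, no change] -> [I,M] (invalidations this op: 0; running total: 2)
Op 7: C1 read [C1 read: already in M, no change] -> [I,M] (invalidations this op: 0; running total: 2)
Op 8: C1 write [C1 write: already M (modified), no change] -> [I,M] (invalidations this op: 0; running total: 2)
Op 9: C0 read [C0 read from I: others=['C1=M'] -> C0=S, others downsized to S] -> [S,S] (invalidations this op: 0; running total: 2)

Answer: 2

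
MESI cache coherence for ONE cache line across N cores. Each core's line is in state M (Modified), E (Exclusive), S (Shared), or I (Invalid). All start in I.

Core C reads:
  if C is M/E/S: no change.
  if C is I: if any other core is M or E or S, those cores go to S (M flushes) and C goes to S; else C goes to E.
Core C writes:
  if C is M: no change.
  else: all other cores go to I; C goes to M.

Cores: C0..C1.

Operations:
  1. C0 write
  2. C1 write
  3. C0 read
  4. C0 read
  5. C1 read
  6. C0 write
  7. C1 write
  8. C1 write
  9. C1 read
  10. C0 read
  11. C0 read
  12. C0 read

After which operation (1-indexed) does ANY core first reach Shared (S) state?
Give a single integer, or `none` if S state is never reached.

Answer: 3

Derivation:
Op 1: C0 write [C0 write: invalidate none -> C0=M] -> [M,I]
Op 2: C1 write [C1 write: invalidate ['C0=M'] -> C1=M] -> [I,M]
Op 3: C0 read [C0 read from I: others=['C1=M'] -> C0=S, others downsized to S] -> [S,S]
  -> First S state at op 3; remaining ops need not be traced.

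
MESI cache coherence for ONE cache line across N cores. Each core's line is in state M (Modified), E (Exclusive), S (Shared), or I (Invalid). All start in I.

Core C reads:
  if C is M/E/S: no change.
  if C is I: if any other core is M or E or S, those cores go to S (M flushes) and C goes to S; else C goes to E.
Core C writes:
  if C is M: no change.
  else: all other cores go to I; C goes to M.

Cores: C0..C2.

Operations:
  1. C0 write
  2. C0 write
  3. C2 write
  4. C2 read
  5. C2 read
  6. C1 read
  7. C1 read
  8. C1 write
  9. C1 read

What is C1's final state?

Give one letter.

Answer: M

Derivation:
Op 1: C0 write [C0 write: invalidate none -> C0=M] -> [M,I,I]
Op 2: C0 write [C0 write: already M (modified), no change] -> [M,I,I]
Op 3: C2 write [C2 write: invalidate ['C0=M'] -> C2=M] -> [I,I,M]
Op 4: C2 read [C2 read: already in M, no change] -> [I,I,M]
Op 5: C2 read [C2 read: already in M, no change] -> [I,I,M]
Op 6: C1 read [C1 read from I: others=['C2=M'] -> C1=S, others downsized to S] -> [I,S,S]
Op 7: C1 read [C1 read: already in S, no change] -> [I,S,S]
Op 8: C1 write [C1 write: invalidate ['C2=S'] -> C1=M] -> [I,M,I]
Op 9: C1 read [C1 read: already in M, no change] -> [I,M,I]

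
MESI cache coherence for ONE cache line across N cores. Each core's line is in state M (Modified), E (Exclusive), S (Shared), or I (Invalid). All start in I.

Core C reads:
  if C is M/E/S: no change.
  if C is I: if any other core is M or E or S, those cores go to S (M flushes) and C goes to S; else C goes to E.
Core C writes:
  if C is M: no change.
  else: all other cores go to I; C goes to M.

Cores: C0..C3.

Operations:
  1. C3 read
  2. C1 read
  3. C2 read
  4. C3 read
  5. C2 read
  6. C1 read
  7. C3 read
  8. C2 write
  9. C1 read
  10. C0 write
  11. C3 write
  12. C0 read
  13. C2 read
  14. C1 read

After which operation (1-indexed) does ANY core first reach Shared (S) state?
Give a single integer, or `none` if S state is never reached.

Op 1: C3 read [C3 read from I: no other sharers -> C3=E (exclusive)] -> [I,I,I,E]
Op 2: C1 read [C1 read from I: others=['C3=E'] -> C1=S, others downsized to S] -> [I,S,I,S]
  -> First S state at op 2; remaining ops need not be traced.

Answer: 2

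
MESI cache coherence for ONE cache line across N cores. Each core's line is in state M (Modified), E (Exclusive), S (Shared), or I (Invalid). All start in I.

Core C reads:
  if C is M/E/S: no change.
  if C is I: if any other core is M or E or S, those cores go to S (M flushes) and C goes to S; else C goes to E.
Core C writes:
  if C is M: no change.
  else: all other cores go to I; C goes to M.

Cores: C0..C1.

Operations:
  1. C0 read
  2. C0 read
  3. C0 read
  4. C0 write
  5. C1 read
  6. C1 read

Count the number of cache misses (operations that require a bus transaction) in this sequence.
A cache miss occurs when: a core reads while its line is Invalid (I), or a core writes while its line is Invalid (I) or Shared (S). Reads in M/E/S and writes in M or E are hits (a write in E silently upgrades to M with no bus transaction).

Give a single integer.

Op 1: C0 read [C0 read from I: no other sharers -> C0=E (exclusive)] -> [E,I] [MISS #1: read from I]
Op 2: C0 read [C0 read: already in E, no change] -> [E,I] [hit: read from E]
Op 3: C0 read [C0 read: already in E, no change] -> [E,I] [hit: read from E]
Op 4: C0 write [C0 write: invalidate none -> C0=M] -> [M,I] [hit: write from E is a silent E->M upgrade, no bus transaction]
Op 5: C1 read [C1 read from I: others=['C0=M'] -> C1=S, others downsized to S] -> [S,S] [MISS #2: read from I]
Op 6: C1 read [C1 read: already in S, no change] -> [S,S] [hit: read from S]

Answer: 2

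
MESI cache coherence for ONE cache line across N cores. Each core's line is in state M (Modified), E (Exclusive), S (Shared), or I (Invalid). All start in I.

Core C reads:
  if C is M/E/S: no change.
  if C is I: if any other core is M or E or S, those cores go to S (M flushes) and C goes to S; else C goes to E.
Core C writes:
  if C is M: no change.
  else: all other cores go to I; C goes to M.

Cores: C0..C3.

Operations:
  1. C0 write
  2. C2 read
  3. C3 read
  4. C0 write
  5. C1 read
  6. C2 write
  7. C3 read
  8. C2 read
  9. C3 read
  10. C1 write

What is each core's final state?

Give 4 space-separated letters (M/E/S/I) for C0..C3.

Answer: I M I I

Derivation:
Op 1: C0 write [C0 write: invalidate none -> C0=M] -> [M,I,I,I]
Op 2: C2 read [C2 read from I: others=['C0=M'] -> C2=S, others downsized to S] -> [S,I,S,I]
Op 3: C3 read [C3 read from I: others=['C0=S', 'C2=S'] -> C3=S, others downsized to S] -> [S,I,S,S]
Op 4: C0 write [C0 write: invalidate ['C2=S', 'C3=S'] -> C0=M] -> [M,I,I,I]
Op 5: C1 read [C1 read from I: others=['C0=M'] -> C1=S, others downsized to S] -> [S,S,I,I]
Op 6: C2 write [C2 write: invalidate ['C0=S', 'C1=S'] -> C2=M] -> [I,I,M,I]
Op 7: C3 read [C3 read from I: others=['C2=M'] -> C3=S, others downsized to S] -> [I,I,S,S]
Op 8: C2 read [C2 read: already in S, no change] -> [I,I,S,S]
Op 9: C3 read [C3 read: already in S, no change] -> [I,I,S,S]
Op 10: C1 write [C1 write: invalidate ['C2=S', 'C3=S'] -> C1=M] -> [I,M,I,I]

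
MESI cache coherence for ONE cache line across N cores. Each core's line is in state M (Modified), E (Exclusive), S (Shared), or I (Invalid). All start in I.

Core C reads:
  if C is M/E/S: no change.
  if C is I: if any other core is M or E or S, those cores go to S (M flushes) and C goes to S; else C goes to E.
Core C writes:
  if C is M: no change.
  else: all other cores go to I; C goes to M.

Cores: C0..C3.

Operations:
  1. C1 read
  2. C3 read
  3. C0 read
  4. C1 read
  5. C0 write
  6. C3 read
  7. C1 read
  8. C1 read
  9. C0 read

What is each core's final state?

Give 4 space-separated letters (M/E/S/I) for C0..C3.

Op 1: C1 read [C1 read from I: no other sharers -> C1=E (exclusive)] -> [I,E,I,I]
Op 2: C3 read [C3 read from I: others=['C1=E'] -> C3=S, others downsized to S] -> [I,S,I,S]
Op 3: C0 read [C0 read from I: others=['C1=S', 'C3=S'] -> C0=S, others downsized to S] -> [S,S,I,S]
Op 4: C1 read [C1 read: already in S, no change] -> [S,S,I,S]
Op 5: C0 write [C0 write: invalidate ['C1=S', 'C3=S'] -> C0=M] -> [M,I,I,I]
Op 6: C3 read [C3 read from I: others=['C0=M'] -> C3=S, others downsized to S] -> [S,I,I,S]
Op 7: C1 read [C1 read from I: others=['C0=S', 'C3=S'] -> C1=S, others downsized to S] -> [S,S,I,S]
Op 8: C1 read [C1 read: already in S, no change] -> [S,S,I,S]
Op 9: C0 read [C0 read: already in S, no change] -> [S,S,I,S]

Answer: S S I S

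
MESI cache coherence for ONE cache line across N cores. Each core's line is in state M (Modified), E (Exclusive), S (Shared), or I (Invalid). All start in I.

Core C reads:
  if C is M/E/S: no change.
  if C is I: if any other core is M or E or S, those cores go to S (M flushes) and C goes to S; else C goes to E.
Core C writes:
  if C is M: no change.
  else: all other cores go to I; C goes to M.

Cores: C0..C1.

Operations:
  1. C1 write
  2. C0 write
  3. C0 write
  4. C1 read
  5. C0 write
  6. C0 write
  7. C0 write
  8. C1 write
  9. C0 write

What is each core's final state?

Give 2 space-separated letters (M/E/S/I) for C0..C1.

Answer: M I

Derivation:
Op 1: C1 write [C1 write: invalidate none -> C1=M] -> [I,M]
Op 2: C0 write [C0 write: invalidate ['C1=M'] -> C0=M] -> [M,I]
Op 3: C0 write [C0 write: already M (modified), no change] -> [M,I]
Op 4: C1 read [C1 read from I: others=['C0=M'] -> C1=S, others downsized to S] -> [S,S]
Op 5: C0 write [C0 write: invalidate ['C1=S'] -> C0=M] -> [M,I]
Op 6: C0 write [C0 write: already M (modified), no change] -> [M,I]
Op 7: C0 write [C0 write: already M (modified), no change] -> [M,I]
Op 8: C1 write [C1 write: invalidate ['C0=M'] -> C1=M] -> [I,M]
Op 9: C0 write [C0 write: invalidate ['C1=M'] -> C0=M] -> [M,I]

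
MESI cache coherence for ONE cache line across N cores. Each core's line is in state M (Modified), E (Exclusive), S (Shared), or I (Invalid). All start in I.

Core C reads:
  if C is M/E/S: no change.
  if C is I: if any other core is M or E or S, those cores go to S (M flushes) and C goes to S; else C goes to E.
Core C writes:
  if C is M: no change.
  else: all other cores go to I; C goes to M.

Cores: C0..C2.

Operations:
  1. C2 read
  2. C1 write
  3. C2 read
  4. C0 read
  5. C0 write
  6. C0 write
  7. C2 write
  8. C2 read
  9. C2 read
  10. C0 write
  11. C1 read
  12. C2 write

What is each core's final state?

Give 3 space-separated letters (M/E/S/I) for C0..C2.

Answer: I I M

Derivation:
Op 1: C2 read [C2 read from I: no other sharers -> C2=E (exclusive)] -> [I,I,E]
Op 2: C1 write [C1 write: invalidate ['C2=E'] -> C1=M] -> [I,M,I]
Op 3: C2 read [C2 read from I: others=['C1=M'] -> C2=S, others downsized to S] -> [I,S,S]
Op 4: C0 read [C0 read from I: others=['C1=S', 'C2=S'] -> C0=S, others downsized to S] -> [S,S,S]
Op 5: C0 write [C0 write: invalidate ['C1=S', 'C2=S'] -> C0=M] -> [M,I,I]
Op 6: C0 write [C0 write: already M (modified), no change] -> [M,I,I]
Op 7: C2 write [C2 write: invalidate ['C0=M'] -> C2=M] -> [I,I,M]
Op 8: C2 read [C2 read: already in M, no change] -> [I,I,M]
Op 9: C2 read [C2 read: already in M, no change] -> [I,I,M]
Op 10: C0 write [C0 write: invalidate ['C2=M'] -> C0=M] -> [M,I,I]
Op 11: C1 read [C1 read from I: others=['C0=M'] -> C1=S, others downsized to S] -> [S,S,I]
Op 12: C2 write [C2 write: invalidate ['C0=S', 'C1=S'] -> C2=M] -> [I,I,M]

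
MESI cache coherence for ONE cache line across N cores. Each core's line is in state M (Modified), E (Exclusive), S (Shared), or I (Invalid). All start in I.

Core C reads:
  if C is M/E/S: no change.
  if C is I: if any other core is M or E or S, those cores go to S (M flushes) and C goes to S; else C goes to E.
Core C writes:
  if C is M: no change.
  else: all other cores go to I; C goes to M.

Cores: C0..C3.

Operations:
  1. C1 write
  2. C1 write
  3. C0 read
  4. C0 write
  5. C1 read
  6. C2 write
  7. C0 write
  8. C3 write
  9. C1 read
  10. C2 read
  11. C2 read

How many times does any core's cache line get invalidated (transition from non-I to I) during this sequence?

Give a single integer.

Answer: 5

Derivation:
Op 1: C1 write [C1 write: invalidate none -> C1=M] -> [I,M,I,I] (invalidations this op: 0; running total: 0)
Op 2: C1 write [C1 write: already M (modified), no change] -> [I,M,I,I] (invalidations this op: 0; running total: 0)
Op 3: C0 read [C0 read from I: others=['C1=M'] -> C0=S, others downsized to S] -> [S,S,I,I] (invalidations this op: 0; running total: 0)
Op 4: C0 write [C0 write: invalidate ['C1=S'] -> C0=M] -> [M,I,I,I] (invalidations this op: 1; running total: 1)
Op 5: C1 read [C1 read from I: others=['C0=M'] -> C1=S, others downsized to S] -> [S,S,I,I] (invalidations this op: 0; running total: 1)
Op 6: C2 write [C2 write: invalidate ['C0=S', 'C1=S'] -> C2=M] -> [I,I,M,I] (invalidations this op: 2; running total: 3)
Op 7: C0 write [C0 write: invalidate ['C2=M'] -> C0=M] -> [M,I,I,I] (invalidations this op: 1; running total: 4)
Op 8: C3 write [C3 write: invalidate ['C0=M'] -> C3=M] -> [I,I,I,M] (invalidations this op: 1; running total: 5)
Op 9: C1 read [C1 read from I: others=['C3=M'] -> C1=S, others downsized to S] -> [I,S,I,S] (invalidations this op: 0; running total: 5)
Op 10: C2 read [C2 read from I: others=['C1=S', 'C3=S'] -> C2=S, others downsized to S] -> [I,S,S,S] (invalidations this op: 0; running total: 5)
Op 11: C2 read [C2 read: already in S, no change] -> [I,S,S,S] (invalidations this op: 0; running total: 5)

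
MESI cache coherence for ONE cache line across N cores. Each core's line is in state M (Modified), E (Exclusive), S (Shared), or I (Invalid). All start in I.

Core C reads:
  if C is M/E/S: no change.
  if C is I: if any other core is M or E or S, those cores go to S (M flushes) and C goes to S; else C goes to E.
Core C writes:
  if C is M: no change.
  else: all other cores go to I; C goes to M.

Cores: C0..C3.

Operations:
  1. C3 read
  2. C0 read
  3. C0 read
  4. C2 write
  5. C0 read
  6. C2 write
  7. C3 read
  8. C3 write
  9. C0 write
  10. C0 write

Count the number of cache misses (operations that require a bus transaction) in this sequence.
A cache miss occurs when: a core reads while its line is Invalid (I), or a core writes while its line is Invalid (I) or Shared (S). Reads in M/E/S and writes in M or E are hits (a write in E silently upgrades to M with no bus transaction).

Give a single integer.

Answer: 8

Derivation:
Op 1: C3 read [C3 read from I: no other sharers -> C3=E (exclusive)] -> [I,I,I,E] [MISS #1: read from I]
Op 2: C0 read [C0 read from I: others=['C3=E'] -> C0=S, others downsized to S] -> [S,I,I,S] [MISS #2: read from I]
Op 3: C0 read [C0 read: already in S, no change] -> [S,I,I,S] [hit: read from S]
Op 4: C2 write [C2 write: invalidate ['C0=S', 'C3=S'] -> C2=M] -> [I,I,M,I] [MISS #3: write from I]
Op 5: C0 read [C0 read from I: others=['C2=M'] -> C0=S, others downsized to S] -> [S,I,S,I] [MISS #4: read from I]
Op 6: C2 write [C2 write: invalidate ['C0=S'] -> C2=M] -> [I,I,M,I] [MISS #5: write from S]
Op 7: C3 read [C3 read from I: others=['C2=M'] -> C3=S, others downsized to S] -> [I,I,S,S] [MISS #6: read from I]
Op 8: C3 write [C3 write: invalidate ['C2=S'] -> C3=M] -> [I,I,I,M] [MISS #7: write from S]
Op 9: C0 write [C0 write: invalidate ['C3=M'] -> C0=M] -> [M,I,I,I] [MISS #8: write from I]
Op 10: C0 write [C0 write: already M (modified), no change] -> [M,I,I,I] [hit: write from M]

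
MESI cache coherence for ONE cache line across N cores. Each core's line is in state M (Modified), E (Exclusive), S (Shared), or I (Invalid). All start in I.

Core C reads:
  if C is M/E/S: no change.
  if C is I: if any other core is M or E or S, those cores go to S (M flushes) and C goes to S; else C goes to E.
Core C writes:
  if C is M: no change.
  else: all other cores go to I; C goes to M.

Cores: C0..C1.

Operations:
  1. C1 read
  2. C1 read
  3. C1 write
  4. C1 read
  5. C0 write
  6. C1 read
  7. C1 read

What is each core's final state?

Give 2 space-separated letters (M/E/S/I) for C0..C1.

Answer: S S

Derivation:
Op 1: C1 read [C1 read from I: no other sharers -> C1=E (exclusive)] -> [I,E]
Op 2: C1 read [C1 read: already in E, no change] -> [I,E]
Op 3: C1 write [C1 write: invalidate none -> C1=M] -> [I,M]
Op 4: C1 read [C1 read: already in M, no change] -> [I,M]
Op 5: C0 write [C0 write: invalidate ['C1=M'] -> C0=M] -> [M,I]
Op 6: C1 read [C1 read from I: others=['C0=M'] -> C1=S, others downsized to S] -> [S,S]
Op 7: C1 read [C1 read: already in S, no change] -> [S,S]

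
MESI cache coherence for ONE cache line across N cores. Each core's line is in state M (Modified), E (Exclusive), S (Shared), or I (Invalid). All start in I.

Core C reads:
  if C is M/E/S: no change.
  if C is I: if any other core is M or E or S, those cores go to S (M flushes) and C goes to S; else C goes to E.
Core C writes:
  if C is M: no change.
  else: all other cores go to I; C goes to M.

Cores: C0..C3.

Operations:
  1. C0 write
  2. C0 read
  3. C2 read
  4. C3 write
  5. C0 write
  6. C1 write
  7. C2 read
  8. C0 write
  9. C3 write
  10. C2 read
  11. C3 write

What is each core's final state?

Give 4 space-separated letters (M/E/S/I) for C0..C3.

Op 1: C0 write [C0 write: invalidate none -> C0=M] -> [M,I,I,I]
Op 2: C0 read [C0 read: already in M, no change] -> [M,I,I,I]
Op 3: C2 read [C2 read from I: others=['C0=M'] -> C2=S, others downsized to S] -> [S,I,S,I]
Op 4: C3 write [C3 write: invalidate ['C0=S', 'C2=S'] -> C3=M] -> [I,I,I,M]
Op 5: C0 write [C0 write: invalidate ['C3=M'] -> C0=M] -> [M,I,I,I]
Op 6: C1 write [C1 write: invalidate ['C0=M'] -> C1=M] -> [I,M,I,I]
Op 7: C2 read [C2 read from I: others=['C1=M'] -> C2=S, others downsized to S] -> [I,S,S,I]
Op 8: C0 write [C0 write: invalidate ['C1=S', 'C2=S'] -> C0=M] -> [M,I,I,I]
Op 9: C3 write [C3 write: invalidate ['C0=M'] -> C3=M] -> [I,I,I,M]
Op 10: C2 read [C2 read from I: others=['C3=M'] -> C2=S, others downsized to S] -> [I,I,S,S]
Op 11: C3 write [C3 write: invalidate ['C2=S'] -> C3=M] -> [I,I,I,M]

Answer: I I I M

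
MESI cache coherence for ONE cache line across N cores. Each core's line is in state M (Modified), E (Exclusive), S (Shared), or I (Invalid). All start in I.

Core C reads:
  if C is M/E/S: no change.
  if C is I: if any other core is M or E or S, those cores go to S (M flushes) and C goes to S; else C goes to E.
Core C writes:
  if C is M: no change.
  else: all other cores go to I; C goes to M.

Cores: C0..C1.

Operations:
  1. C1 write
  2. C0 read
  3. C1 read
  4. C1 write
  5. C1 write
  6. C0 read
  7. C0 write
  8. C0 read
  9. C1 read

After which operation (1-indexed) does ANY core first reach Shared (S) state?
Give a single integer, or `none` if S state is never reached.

Answer: 2

Derivation:
Op 1: C1 write [C1 write: invalidate none -> C1=M] -> [I,M]
Op 2: C0 read [C0 read from I: others=['C1=M'] -> C0=S, others downsized to S] -> [S,S]
  -> First S state at op 2; remaining ops need not be traced.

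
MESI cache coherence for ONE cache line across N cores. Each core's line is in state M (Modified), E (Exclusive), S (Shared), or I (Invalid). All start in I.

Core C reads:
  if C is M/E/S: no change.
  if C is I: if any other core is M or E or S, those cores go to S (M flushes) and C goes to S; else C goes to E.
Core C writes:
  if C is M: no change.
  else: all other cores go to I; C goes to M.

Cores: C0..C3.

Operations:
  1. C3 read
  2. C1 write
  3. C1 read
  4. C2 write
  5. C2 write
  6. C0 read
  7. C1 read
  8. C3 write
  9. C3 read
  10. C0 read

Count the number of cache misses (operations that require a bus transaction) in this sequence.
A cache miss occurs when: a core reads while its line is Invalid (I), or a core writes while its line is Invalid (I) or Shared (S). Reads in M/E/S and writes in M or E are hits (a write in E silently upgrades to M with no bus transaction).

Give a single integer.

Op 1: C3 read [C3 read from I: no other sharers -> C3=E (exclusive)] -> [I,I,I,E] [MISS #1: read from I]
Op 2: C1 write [C1 write: invalidate ['C3=E'] -> C1=M] -> [I,M,I,I] [MISS #2: write from I]
Op 3: C1 read [C1 read: already in M, no change] -> [I,M,I,I] [hit: read from M]
Op 4: C2 write [C2 write: invalidate ['C1=M'] -> C2=M] -> [I,I,M,I] [MISS #3: write from I]
Op 5: C2 write [C2 write: already M (modified), no change] -> [I,I,M,I] [hit: write from M]
Op 6: C0 read [C0 read from I: others=['C2=M'] -> C0=S, others downsized to S] -> [S,I,S,I] [MISS #4: read from I]
Op 7: C1 read [C1 read from I: others=['C0=S', 'C2=S'] -> C1=S, others downsized to S] -> [S,S,S,I] [MISS #5: read from I]
Op 8: C3 write [C3 write: invalidate ['C0=S', 'C1=S', 'C2=S'] -> C3=M] -> [I,I,I,M] [MISS #6: write from I]
Op 9: C3 read [C3 read: already in M, no change] -> [I,I,I,M] [hit: read from M]
Op 10: C0 read [C0 read from I: others=['C3=M'] -> C0=S, others downsized to S] -> [S,I,I,S] [MISS #7: read from I]

Answer: 7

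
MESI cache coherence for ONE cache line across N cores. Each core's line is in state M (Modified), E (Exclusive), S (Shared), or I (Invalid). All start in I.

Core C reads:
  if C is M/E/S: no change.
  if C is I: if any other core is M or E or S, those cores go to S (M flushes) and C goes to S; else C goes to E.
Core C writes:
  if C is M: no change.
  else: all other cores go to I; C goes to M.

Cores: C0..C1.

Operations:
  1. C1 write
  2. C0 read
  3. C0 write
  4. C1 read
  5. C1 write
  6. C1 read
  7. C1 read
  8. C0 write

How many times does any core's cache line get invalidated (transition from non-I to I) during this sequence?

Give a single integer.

Answer: 3

Derivation:
Op 1: C1 write [C1 write: invalidate none -> C1=M] -> [I,M] (invalidations this op: 0; running total: 0)
Op 2: C0 read [C0 read from I: others=['C1=M'] -> C0=S, others downsized to S] -> [S,S] (invalidations this op: 0; running total: 0)
Op 3: C0 write [C0 write: invalidate ['C1=S'] -> C0=M] -> [M,I] (invalidations this op: 1; running total: 1)
Op 4: C1 read [C1 read from I: others=['C0=M'] -> C1=S, others downsized to S] -> [S,S] (invalidations this op: 0; running total: 1)
Op 5: C1 write [C1 write: invalidate ['C0=S'] -> C1=M] -> [I,M] (invalidations this op: 1; running total: 2)
Op 6: C1 read [C1 read: already in M, no change] -> [I,M] (invalidations this op: 0; running total: 2)
Op 7: C1 read [C1 read: already in M, no change] -> [I,M] (invalidations this op: 0; running total: 2)
Op 8: C0 write [C0 write: invalidate ['C1=M'] -> C0=M] -> [M,I] (invalidations this op: 1; running total: 3)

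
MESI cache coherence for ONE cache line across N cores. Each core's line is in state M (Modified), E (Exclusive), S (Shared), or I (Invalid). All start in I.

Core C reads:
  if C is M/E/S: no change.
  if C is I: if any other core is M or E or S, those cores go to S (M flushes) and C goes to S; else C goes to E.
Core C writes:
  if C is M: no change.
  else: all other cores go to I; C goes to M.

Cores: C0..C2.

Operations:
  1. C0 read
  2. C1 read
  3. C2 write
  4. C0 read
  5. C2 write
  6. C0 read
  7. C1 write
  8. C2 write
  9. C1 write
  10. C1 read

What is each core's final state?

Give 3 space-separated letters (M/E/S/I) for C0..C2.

Op 1: C0 read [C0 read from I: no other sharers -> C0=E (exclusive)] -> [E,I,I]
Op 2: C1 read [C1 read from I: others=['C0=E'] -> C1=S, others downsized to S] -> [S,S,I]
Op 3: C2 write [C2 write: invalidate ['C0=S', 'C1=S'] -> C2=M] -> [I,I,M]
Op 4: C0 read [C0 read from I: others=['C2=M'] -> C0=S, others downsized to S] -> [S,I,S]
Op 5: C2 write [C2 write: invalidate ['C0=S'] -> C2=M] -> [I,I,M]
Op 6: C0 read [C0 read from I: others=['C2=M'] -> C0=S, others downsized to S] -> [S,I,S]
Op 7: C1 write [C1 write: invalidate ['C0=S', 'C2=S'] -> C1=M] -> [I,M,I]
Op 8: C2 write [C2 write: invalidate ['C1=M'] -> C2=M] -> [I,I,M]
Op 9: C1 write [C1 write: invalidate ['C2=M'] -> C1=M] -> [I,M,I]
Op 10: C1 read [C1 read: already in M, no change] -> [I,M,I]

Answer: I M I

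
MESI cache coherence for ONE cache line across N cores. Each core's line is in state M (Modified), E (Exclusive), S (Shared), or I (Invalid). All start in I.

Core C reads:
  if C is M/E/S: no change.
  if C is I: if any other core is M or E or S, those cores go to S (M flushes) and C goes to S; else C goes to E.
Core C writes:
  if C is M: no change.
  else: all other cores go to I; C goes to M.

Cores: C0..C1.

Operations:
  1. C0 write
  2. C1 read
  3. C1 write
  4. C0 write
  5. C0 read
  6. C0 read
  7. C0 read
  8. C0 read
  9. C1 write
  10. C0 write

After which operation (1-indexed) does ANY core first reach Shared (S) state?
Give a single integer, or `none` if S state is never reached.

Answer: 2

Derivation:
Op 1: C0 write [C0 write: invalidate none -> C0=M] -> [M,I]
Op 2: C1 read [C1 read from I: others=['C0=M'] -> C1=S, others downsized to S] -> [S,S]
  -> First S state at op 2; remaining ops need not be traced.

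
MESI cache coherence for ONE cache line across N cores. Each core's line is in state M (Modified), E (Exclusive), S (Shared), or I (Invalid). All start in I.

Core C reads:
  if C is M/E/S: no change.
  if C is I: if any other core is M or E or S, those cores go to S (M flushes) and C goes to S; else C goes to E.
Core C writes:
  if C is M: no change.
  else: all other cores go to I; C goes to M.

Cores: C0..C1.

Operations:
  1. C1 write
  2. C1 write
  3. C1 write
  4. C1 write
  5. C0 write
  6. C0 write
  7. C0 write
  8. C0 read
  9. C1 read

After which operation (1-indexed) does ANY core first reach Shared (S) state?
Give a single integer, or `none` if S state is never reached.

Op 1: C1 write [C1 write: invalidate none -> C1=M] -> [I,M]
Op 2: C1 write [C1 write: already M (modified), no change] -> [I,M]
Op 3: C1 write [C1 write: already M (modified), no change] -> [I,M]
Op 4: C1 write [C1 write: already M (modified), no change] -> [I,M]
Op 5: C0 write [C0 write: invalidate ['C1=M'] -> C0=M] -> [M,I]
Op 6: C0 write [C0 write: already M (modified), no change] -> [M,I]
Op 7: C0 write [C0 write: already M (modified), no change] -> [M,I]
Op 8: C0 read [C0 read: already in M, no change] -> [M,I]
Op 9: C1 read [C1 read from I: others=['C0=M'] -> C1=S, others downsized to S] -> [S,S]
  -> First S state at op 9; remaining ops need not be traced.

Answer: 9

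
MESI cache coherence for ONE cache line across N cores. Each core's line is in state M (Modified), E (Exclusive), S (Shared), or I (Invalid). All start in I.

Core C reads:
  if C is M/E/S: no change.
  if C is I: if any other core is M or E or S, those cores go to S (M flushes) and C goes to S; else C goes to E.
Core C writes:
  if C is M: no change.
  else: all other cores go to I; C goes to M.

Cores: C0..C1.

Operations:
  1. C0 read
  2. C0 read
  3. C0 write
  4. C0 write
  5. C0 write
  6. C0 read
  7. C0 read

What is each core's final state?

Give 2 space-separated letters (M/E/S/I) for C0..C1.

Answer: M I

Derivation:
Op 1: C0 read [C0 read from I: no other sharers -> C0=E (exclusive)] -> [E,I]
Op 2: C0 read [C0 read: already in E, no change] -> [E,I]
Op 3: C0 write [C0 write: invalidate none -> C0=M] -> [M,I]
Op 4: C0 write [C0 write: already M (modified), no change] -> [M,I]
Op 5: C0 write [C0 write: already M (modified), no change] -> [M,I]
Op 6: C0 read [C0 read: already in M, no change] -> [M,I]
Op 7: C0 read [C0 read: already in M, no change] -> [M,I]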